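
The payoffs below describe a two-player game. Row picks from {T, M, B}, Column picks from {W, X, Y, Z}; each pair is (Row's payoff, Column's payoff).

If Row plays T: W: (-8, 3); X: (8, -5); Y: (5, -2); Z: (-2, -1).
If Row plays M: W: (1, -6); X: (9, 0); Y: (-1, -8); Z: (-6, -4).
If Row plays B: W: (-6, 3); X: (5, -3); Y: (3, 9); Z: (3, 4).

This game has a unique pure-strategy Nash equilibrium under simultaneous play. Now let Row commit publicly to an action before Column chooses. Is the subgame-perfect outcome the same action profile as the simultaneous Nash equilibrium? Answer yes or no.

Solve by backward induction (Row leads).
- T → Column plays W (best of 3, -5, -2, -1); Row gets -8.
- M → Column plays X (best of -6, 0, -8, -4); Row gets 9.
- B → Column plays Y (best of 3, -3, 9, 4); Row gets 3.
Row's induced payoffs are -8, 9, 3, so Row commits to M. Subgame-perfect outcome: (M, X) with payoffs (9, 0).
For the simultaneous game, intersect best replies.
Row's best replies: W→M; X→M; Y→T; Z→B.
Column's best replies: T→W; M→X; B→Y.
Only (M, X) has each player best-responding; Nash payoffs (9, 0).
Sequential outcome (M, X) coincides with the Nash profile (M, X).

yes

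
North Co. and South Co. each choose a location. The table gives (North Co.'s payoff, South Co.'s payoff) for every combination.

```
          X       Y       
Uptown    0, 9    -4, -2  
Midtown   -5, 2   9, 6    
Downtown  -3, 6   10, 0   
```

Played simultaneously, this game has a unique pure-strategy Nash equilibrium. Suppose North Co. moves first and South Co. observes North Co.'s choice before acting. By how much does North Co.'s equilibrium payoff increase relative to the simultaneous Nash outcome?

Work backward from South Co.'s decision.
- Uptown: BR = X, leader payoff 0.
- Midtown: BR = Y, leader payoff 9.
- Downtown: BR = X, leader payoff -3.
North Co.'s induced payoffs are 0, 9, -3, so North Co. commits to Midtown. Subgame-perfect outcome: (Midtown, Y) with payoffs (9, 6).
Under simultaneous play:
North Co.'s best replies: X→Uptown; Y→Downtown.
South Co.'s best replies: Uptown→X; Midtown→Y; Downtown→X.
The unique mutual best reply is (Uptown, X), giving (0, 9).
North Co.'s commitment gain: 9 − 0 = 9.

9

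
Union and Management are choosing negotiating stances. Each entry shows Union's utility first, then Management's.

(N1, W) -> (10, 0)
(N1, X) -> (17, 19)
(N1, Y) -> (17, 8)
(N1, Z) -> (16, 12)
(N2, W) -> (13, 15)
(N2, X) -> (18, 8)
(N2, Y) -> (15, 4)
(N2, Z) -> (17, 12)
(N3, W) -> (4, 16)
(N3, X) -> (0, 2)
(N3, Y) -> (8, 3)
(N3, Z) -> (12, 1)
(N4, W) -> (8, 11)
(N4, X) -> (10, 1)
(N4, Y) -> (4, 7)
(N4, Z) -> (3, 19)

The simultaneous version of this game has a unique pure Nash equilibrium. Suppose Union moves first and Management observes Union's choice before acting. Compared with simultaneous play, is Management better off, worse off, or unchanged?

Work backward from Management's decision.
- N1 → Management plays X (best of 0, 19, 8, 12); Union gets 17.
- N2 → Management plays W (best of 15, 8, 4, 12); Union gets 13.
- N3 → Management plays W (best of 16, 2, 3, 1); Union gets 4.
- N4 → Management plays Z (best of 11, 1, 7, 19); Union gets 3.
Maximizing over 17, 13, 4, 3, Union chooses N1. Subgame-perfect outcome: (N1, X) with payoffs (17, 19).
Now find the simultaneous Nash equilibrium.
Union's best replies: W→N2; X→N2; Y→N1; Z→N2.
Management's best replies: N1→X; N2→W; N3→W; N4→Z.
Only (N2, W) has each player best-responding; Nash payoffs (13, 15).
Management earns 19 sequentially versus 15 at the Nash outcome: better off.

better off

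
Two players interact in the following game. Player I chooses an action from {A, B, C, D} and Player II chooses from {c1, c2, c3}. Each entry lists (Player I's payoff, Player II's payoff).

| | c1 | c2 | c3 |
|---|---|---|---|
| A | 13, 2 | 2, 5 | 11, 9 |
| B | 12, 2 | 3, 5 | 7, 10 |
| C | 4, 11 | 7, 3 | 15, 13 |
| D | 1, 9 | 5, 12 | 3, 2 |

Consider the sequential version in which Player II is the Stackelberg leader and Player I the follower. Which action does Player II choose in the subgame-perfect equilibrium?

c3

Player I best-responds to each possible Player II move:
- c1: Player I compares 13, 12, 4, 1 and picks A; Player II would get 2.
- c2: Player I compares 2, 3, 7, 5 and picks C; Player II would get 3.
- c3: Player I compares 11, 7, 15, 3 and picks C; Player II would get 13.
Maximizing over 2, 3, 13, Player II chooses c3. Subgame-perfect outcome: (C, c3) with payoffs (15, 13).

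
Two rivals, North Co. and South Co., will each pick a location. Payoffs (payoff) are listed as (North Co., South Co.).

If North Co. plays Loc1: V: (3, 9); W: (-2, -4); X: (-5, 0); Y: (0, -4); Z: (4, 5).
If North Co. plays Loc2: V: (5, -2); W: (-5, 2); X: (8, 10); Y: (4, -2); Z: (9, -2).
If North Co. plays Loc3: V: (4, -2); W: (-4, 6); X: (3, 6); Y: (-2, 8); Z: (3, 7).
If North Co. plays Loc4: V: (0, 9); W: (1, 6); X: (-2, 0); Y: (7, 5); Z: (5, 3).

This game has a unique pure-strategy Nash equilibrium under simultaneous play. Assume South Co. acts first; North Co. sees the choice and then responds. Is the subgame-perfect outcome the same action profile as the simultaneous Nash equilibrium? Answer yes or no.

Work backward from North Co.'s decision.
- V: BR = Loc2, leader payoff -2.
- W: BR = Loc4, leader payoff 6.
- X: BR = Loc2, leader payoff 10.
- Y: BR = Loc4, leader payoff 5.
- Z: BR = Loc2, leader payoff -2.
Among -2, 6, 10, 5, -2, the best is 10 at X. Subgame-perfect outcome: (Loc2, X) with payoffs (8, 10).
For the simultaneous game, intersect best replies.
North Co.'s best replies: V→Loc2; W→Loc4; X→Loc2; Y→Loc4; Z→Loc2.
South Co.'s best replies: Loc1→V; Loc2→X; Loc3→Y; Loc4→V.
Only (Loc2, X) has each player best-responding; Nash payoffs (8, 10).
Sequential outcome (Loc2, X) coincides with the Nash profile (Loc2, X).

yes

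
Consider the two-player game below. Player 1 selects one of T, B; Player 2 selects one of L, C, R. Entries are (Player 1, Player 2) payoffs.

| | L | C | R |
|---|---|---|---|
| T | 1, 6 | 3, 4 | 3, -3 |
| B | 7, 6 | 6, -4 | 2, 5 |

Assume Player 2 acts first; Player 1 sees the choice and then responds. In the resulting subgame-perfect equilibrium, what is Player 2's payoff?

6

Work backward from Player 1's decision.
- L: BR = B, leader payoff 6.
- C: BR = B, leader payoff -4.
- R: BR = T, leader payoff -3.
Among 6, -4, -3, the best is 6 at L. Subgame-perfect outcome: (B, L) with payoffs (7, 6).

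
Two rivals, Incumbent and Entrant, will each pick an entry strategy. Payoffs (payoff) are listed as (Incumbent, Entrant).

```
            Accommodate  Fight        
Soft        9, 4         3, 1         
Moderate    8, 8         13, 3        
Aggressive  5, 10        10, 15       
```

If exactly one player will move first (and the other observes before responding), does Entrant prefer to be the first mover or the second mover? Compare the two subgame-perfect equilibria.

second

If Incumbent leads: Entrant's best replies are Soft→Accommodate, Moderate→Accommodate, Aggressive→Fight; Incumbent's induced payoffs 9, 8, 10; outcome (Aggressive, Fight), payoffs (10, 15).
If Entrant leads: Incumbent's best replies are Accommodate→Soft, Fight→Moderate; Entrant's induced payoffs 4, 3; outcome (Soft, Accommodate), payoffs (9, 4).
Entrant gets 4 moving first and 15 moving second, so Entrant prefers to move second.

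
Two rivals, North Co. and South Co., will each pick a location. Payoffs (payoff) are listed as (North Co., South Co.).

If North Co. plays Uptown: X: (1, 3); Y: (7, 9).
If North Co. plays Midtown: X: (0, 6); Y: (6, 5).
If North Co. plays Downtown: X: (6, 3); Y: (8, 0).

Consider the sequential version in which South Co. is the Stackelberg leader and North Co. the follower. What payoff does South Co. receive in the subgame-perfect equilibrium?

3

Work backward from North Co.'s decision.
- X: BR = Downtown, leader payoff 3.
- Y: BR = Downtown, leader payoff 0.
South Co.'s induced payoffs are 3, 0, so South Co. commits to X. Subgame-perfect outcome: (Downtown, X) with payoffs (6, 3).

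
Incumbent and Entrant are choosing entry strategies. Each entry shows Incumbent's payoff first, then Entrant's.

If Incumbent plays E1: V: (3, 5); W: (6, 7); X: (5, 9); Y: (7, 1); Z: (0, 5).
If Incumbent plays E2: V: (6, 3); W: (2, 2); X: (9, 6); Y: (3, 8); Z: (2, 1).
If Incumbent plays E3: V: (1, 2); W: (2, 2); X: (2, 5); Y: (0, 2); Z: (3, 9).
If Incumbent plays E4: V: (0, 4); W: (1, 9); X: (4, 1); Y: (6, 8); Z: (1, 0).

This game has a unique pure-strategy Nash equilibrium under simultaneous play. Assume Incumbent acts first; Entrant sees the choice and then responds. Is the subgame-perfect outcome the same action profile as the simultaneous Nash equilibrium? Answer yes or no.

no

Work backward from Entrant's decision.
- E1 → Entrant plays X (best of 5, 7, 9, 1, 5); Incumbent gets 5.
- E2 → Entrant plays Y (best of 3, 2, 6, 8, 1); Incumbent gets 3.
- E3 → Entrant plays Z (best of 2, 2, 5, 2, 9); Incumbent gets 3.
- E4 → Entrant plays W (best of 4, 9, 1, 8, 0); Incumbent gets 1.
Incumbent's induced payoffs are 5, 3, 3, 1, so Incumbent commits to E1. Subgame-perfect outcome: (E1, X) with payoffs (5, 9).
Under simultaneous play:
Incumbent's best replies: V→E2; W→E1; X→E2; Y→E1; Z→E3.
Entrant's best replies: E1→X; E2→Y; E3→Z; E4→W.
The unique mutual best reply is (E3, Z), giving (3, 9).
Sequential outcome (E1, X) differs from the Nash profile (E3, Z).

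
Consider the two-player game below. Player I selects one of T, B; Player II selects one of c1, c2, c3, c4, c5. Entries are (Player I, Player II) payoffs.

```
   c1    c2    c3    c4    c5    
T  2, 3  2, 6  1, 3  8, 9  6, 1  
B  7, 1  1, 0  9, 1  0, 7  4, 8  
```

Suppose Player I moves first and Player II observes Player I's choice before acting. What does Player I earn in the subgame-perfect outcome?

8

Player II best-responds to each possible Player I move:
- T → Player II plays c4 (best of 3, 6, 3, 9, 1); Player I gets 8.
- B → Player II plays c5 (best of 1, 0, 1, 7, 8); Player I gets 4.
Maximizing over 8, 4, Player I chooses T. Subgame-perfect outcome: (T, c4) with payoffs (8, 9).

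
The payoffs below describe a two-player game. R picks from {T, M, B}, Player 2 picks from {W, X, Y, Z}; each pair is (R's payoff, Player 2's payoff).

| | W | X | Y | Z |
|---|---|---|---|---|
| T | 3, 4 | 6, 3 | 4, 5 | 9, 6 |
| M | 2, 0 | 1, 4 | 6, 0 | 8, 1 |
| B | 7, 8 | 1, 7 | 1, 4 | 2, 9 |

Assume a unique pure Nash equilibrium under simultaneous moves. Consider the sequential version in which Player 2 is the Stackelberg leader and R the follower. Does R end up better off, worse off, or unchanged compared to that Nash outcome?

R best-responds to each possible Player 2 move:
- W: R compares 3, 2, 7 and picks B; Player 2 would get 8.
- X: R compares 6, 1, 1 and picks T; Player 2 would get 3.
- Y: R compares 4, 6, 1 and picks M; Player 2 would get 0.
- Z: R compares 9, 8, 2 and picks T; Player 2 would get 6.
Maximizing over 8, 3, 0, 6, Player 2 chooses W. Subgame-perfect outcome: (B, W) with payoffs (7, 8).
For the simultaneous game, intersect best replies.
R's best replies: W→B; X→T; Y→M; Z→T.
Player 2's best replies: T→Z; M→X; B→Z.
The unique mutual best reply is (T, Z), giving (9, 6).
R earns 7 sequentially versus 9 at the Nash outcome: worse off.

worse off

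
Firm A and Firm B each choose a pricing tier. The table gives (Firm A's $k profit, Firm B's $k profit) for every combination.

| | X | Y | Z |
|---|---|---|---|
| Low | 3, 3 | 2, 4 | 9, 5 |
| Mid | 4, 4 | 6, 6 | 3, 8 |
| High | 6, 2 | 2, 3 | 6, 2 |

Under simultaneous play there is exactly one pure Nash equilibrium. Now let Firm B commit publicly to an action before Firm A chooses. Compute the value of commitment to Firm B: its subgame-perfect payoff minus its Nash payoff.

1

Solve by backward induction (Firm B leads).
- X: Firm A compares 3, 4, 6 and picks High; Firm B would get 2.
- Y: Firm A compares 2, 6, 2 and picks Mid; Firm B would get 6.
- Z: Firm A compares 9, 3, 6 and picks Low; Firm B would get 5.
Firm B's induced payoffs are 2, 6, 5, so Firm B commits to Y. Subgame-perfect outcome: (Mid, Y) with payoffs (6, 6).
Now find the simultaneous Nash equilibrium.
Firm A's best replies: X→High; Y→Mid; Z→Low.
Firm B's best replies: Low→Z; Mid→Z; High→Y.
The unique mutual best reply is (Low, Z), giving (9, 5).
Firm B's commitment gain: 6 − 5 = 1.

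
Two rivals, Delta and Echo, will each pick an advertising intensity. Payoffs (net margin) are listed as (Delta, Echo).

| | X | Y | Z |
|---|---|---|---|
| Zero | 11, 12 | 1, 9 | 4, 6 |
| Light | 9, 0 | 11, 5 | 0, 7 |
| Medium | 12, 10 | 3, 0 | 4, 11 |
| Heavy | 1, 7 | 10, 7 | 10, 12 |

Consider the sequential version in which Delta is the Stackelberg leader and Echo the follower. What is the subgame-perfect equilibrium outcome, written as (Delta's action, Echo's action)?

(Zero, X)

Work backward from Echo's decision.
- Zero: Echo compares 12, 9, 6 and picks X; Delta would get 11.
- Light: Echo compares 0, 5, 7 and picks Z; Delta would get 0.
- Medium: Echo compares 10, 0, 11 and picks Z; Delta would get 4.
- Heavy: Echo compares 7, 7, 12 and picks Z; Delta would get 10.
Among 11, 0, 4, 10, the best is 11 at Zero. Subgame-perfect outcome: (Zero, X) with payoffs (11, 12).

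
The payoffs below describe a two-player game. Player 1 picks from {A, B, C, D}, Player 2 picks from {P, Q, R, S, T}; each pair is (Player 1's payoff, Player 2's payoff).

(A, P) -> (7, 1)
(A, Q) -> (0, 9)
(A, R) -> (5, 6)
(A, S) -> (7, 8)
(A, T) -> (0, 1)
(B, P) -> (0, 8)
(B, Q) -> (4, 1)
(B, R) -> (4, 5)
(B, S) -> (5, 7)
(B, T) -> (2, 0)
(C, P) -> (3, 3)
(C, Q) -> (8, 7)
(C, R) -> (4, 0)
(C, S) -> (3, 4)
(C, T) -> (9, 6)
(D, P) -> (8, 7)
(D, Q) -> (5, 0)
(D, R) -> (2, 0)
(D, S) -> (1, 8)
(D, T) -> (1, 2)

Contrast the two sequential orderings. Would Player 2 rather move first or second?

first

If Player 1 leads: Player 2's best replies are A→Q, B→P, C→Q, D→S; Player 1's induced payoffs 0, 0, 8, 1; outcome (C, Q), payoffs (8, 7).
If Player 2 leads: Player 1's best replies are P→D, Q→C, R→A, S→A, T→C; Player 2's induced payoffs 7, 7, 6, 8, 6; outcome (A, S), payoffs (7, 8).
Player 2 gets 8 moving first and 7 moving second, so Player 2 prefers to move first.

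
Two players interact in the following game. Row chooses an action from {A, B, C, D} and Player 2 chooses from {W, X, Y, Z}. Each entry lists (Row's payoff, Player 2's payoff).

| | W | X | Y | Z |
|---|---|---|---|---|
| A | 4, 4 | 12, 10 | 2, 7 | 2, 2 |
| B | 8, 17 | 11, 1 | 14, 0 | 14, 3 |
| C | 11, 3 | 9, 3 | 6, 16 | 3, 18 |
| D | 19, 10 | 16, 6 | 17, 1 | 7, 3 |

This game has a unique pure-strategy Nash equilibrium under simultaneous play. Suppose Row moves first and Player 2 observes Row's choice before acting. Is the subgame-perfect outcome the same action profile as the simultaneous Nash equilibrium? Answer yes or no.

Player 2 best-responds to each possible Row move:
- A → Player 2 plays X (best of 4, 10, 7, 2); Row gets 12.
- B → Player 2 plays W (best of 17, 1, 0, 3); Row gets 8.
- C → Player 2 plays Z (best of 3, 3, 16, 18); Row gets 3.
- D → Player 2 plays W (best of 10, 6, 1, 3); Row gets 19.
Row's induced payoffs are 12, 8, 3, 19, so Row commits to D. Subgame-perfect outcome: (D, W) with payoffs (19, 10).
Under simultaneous play:
Row's best replies: W→D; X→D; Y→D; Z→B.
Player 2's best replies: A→X; B→W; C→Z; D→W.
Only (D, W) has each player best-responding; Nash payoffs (19, 10).
Sequential outcome (D, W) coincides with the Nash profile (D, W).

yes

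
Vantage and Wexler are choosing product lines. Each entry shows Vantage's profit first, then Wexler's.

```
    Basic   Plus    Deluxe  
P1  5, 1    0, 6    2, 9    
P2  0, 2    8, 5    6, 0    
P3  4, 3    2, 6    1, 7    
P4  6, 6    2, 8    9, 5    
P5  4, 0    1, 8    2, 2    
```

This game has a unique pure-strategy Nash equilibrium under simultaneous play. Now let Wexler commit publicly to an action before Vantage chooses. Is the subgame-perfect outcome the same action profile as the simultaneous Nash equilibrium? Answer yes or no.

Backward induction with Wexler moving first.
- Basic → Vantage plays P4 (best of 5, 0, 4, 6, 4); Wexler gets 6.
- Plus → Vantage plays P2 (best of 0, 8, 2, 2, 1); Wexler gets 5.
- Deluxe → Vantage plays P4 (best of 2, 6, 1, 9, 2); Wexler gets 5.
Among 6, 5, 5, the best is 6 at Basic. Subgame-perfect outcome: (P4, Basic) with payoffs (6, 6).
Under simultaneous play:
Vantage's best replies: Basic→P4; Plus→P2; Deluxe→P4.
Wexler's best replies: P1→Deluxe; P2→Plus; P3→Deluxe; P4→Plus; P5→Plus.
The unique mutual best reply is (P2, Plus), giving (8, 5).
Sequential outcome (P4, Basic) differs from the Nash profile (P2, Plus).

no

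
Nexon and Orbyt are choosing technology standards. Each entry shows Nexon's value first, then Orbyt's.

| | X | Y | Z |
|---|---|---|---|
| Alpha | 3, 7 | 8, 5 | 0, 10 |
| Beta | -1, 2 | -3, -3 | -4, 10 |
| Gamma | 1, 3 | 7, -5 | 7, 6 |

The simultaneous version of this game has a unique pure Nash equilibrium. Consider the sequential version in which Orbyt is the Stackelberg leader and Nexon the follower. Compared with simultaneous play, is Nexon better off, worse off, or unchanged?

worse off

Nexon best-responds to each possible Orbyt move:
- X: Nexon compares 3, -1, 1 and picks Alpha; Orbyt would get 7.
- Y: Nexon compares 8, -3, 7 and picks Alpha; Orbyt would get 5.
- Z: Nexon compares 0, -4, 7 and picks Gamma; Orbyt would get 6.
Orbyt's induced payoffs are 7, 5, 6, so Orbyt commits to X. Subgame-perfect outcome: (Alpha, X) with payoffs (3, 7).
Under simultaneous play:
Nexon's best replies: X→Alpha; Y→Alpha; Z→Gamma.
Orbyt's best replies: Alpha→Z; Beta→Z; Gamma→Z.
Only (Gamma, Z) has each player best-responding; Nash payoffs (7, 6).
Nexon earns 3 sequentially versus 7 at the Nash outcome: worse off.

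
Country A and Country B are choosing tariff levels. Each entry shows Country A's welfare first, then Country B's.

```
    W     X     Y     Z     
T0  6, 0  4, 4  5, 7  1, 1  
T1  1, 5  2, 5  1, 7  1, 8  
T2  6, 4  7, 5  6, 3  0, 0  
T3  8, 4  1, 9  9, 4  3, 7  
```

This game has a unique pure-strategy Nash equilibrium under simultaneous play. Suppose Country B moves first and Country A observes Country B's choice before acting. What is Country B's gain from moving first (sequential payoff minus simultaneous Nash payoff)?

2

Solve by backward induction (Country B leads).
- W → Country A plays T3 (best of 6, 1, 6, 8); Country B gets 4.
- X → Country A plays T2 (best of 4, 2, 7, 1); Country B gets 5.
- Y → Country A plays T3 (best of 5, 1, 6, 9); Country B gets 4.
- Z → Country A plays T3 (best of 1, 1, 0, 3); Country B gets 7.
Country B's induced payoffs are 4, 5, 4, 7, so Country B commits to Z. Subgame-perfect outcome: (T3, Z) with payoffs (3, 7).
Now find the simultaneous Nash equilibrium.
Country A's best replies: W→T3; X→T2; Y→T3; Z→T3.
Country B's best replies: T0→Y; T1→Z; T2→X; T3→X.
The unique mutual best reply is (T2, X), giving (7, 5).
Country B's commitment gain: 7 − 5 = 2.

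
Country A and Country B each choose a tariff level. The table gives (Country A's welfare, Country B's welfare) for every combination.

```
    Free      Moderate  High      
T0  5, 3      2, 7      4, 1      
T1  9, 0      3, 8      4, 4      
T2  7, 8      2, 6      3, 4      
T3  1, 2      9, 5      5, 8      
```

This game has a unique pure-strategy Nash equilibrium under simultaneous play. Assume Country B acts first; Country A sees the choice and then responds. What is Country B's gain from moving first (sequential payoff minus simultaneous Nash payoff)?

0

Backward induction with Country B moving first.
- Free: BR = T1, leader payoff 0.
- Moderate: BR = T3, leader payoff 5.
- High: BR = T3, leader payoff 8.
Country B's induced payoffs are 0, 5, 8, so Country B commits to High. Subgame-perfect outcome: (T3, High) with payoffs (5, 8).
Under simultaneous play:
Country A's best replies: Free→T1; Moderate→T3; High→T3.
Country B's best replies: T0→Moderate; T1→Moderate; T2→Free; T3→High.
The unique mutual best reply is (T3, High), giving (5, 8).
Country B's commitment gain: 8 − 8 = 0.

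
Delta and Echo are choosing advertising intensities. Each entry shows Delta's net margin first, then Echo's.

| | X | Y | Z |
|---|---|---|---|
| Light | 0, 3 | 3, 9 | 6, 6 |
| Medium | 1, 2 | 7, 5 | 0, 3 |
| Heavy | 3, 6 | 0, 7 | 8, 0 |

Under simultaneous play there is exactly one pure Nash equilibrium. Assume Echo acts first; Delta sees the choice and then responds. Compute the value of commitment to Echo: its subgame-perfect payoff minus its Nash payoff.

Solve by backward induction (Echo leads).
- X: BR = Heavy, leader payoff 6.
- Y: BR = Medium, leader payoff 5.
- Z: BR = Heavy, leader payoff 0.
Among 6, 5, 0, the best is 6 at X. Subgame-perfect outcome: (Heavy, X) with payoffs (3, 6).
Now find the simultaneous Nash equilibrium.
Delta's best replies: X→Heavy; Y→Medium; Z→Heavy.
Echo's best replies: Light→Y; Medium→Y; Heavy→Y.
The unique mutual best reply is (Medium, Y), giving (7, 5).
Echo's commitment gain: 6 − 5 = 1.

1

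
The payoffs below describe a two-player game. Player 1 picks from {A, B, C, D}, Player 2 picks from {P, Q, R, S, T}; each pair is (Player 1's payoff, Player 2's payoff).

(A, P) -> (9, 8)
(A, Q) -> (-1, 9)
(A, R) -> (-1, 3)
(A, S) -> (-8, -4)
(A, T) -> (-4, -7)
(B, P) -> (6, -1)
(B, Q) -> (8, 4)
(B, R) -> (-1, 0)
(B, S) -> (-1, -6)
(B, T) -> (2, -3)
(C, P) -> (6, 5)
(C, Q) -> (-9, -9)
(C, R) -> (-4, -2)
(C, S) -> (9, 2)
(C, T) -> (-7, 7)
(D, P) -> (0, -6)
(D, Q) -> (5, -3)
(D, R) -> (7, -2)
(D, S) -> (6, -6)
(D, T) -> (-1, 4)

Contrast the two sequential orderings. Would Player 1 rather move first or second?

second

If Player 1 leads: Player 2's best replies are A→Q, B→Q, C→T, D→T; Player 1's induced payoffs -1, 8, -7, -1; outcome (B, Q), payoffs (8, 4).
If Player 2 leads: Player 1's best replies are P→A, Q→B, R→D, S→C, T→B; Player 2's induced payoffs 8, 4, -2, 2, -3; outcome (A, P), payoffs (9, 8).
Player 1 gets 8 moving first and 9 moving second, so Player 1 prefers to move second.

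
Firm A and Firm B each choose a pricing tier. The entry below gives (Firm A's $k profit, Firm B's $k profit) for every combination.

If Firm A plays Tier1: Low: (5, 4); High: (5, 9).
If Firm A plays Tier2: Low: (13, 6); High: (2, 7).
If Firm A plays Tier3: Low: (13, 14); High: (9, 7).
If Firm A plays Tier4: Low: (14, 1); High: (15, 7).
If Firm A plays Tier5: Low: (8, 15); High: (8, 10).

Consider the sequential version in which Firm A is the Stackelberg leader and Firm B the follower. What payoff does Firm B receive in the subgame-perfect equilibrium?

Work backward from Firm B's decision.
- Tier1: BR = High, leader payoff 5.
- Tier2: BR = High, leader payoff 2.
- Tier3: BR = Low, leader payoff 13.
- Tier4: BR = High, leader payoff 15.
- Tier5: BR = Low, leader payoff 8.
Maximizing over 5, 2, 13, 15, 8, Firm A chooses Tier4. Subgame-perfect outcome: (Tier4, High) with payoffs (15, 7).

7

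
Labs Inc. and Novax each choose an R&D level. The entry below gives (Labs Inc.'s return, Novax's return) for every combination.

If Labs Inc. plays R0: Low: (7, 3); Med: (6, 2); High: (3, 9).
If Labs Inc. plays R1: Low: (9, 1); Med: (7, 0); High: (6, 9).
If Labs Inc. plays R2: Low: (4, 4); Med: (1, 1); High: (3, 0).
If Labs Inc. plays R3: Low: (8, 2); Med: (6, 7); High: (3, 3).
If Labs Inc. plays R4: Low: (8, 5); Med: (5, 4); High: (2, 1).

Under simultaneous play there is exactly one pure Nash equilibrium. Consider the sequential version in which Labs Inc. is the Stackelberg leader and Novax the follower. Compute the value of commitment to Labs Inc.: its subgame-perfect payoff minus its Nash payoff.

Work backward from Novax's decision.
- R0: BR = High, leader payoff 3.
- R1: BR = High, leader payoff 6.
- R2: BR = Low, leader payoff 4.
- R3: BR = Med, leader payoff 6.
- R4: BR = Low, leader payoff 8.
Among 3, 6, 4, 6, 8, the best is 8 at R4. Subgame-perfect outcome: (R4, Low) with payoffs (8, 5).
Now find the simultaneous Nash equilibrium.
Labs Inc.'s best replies: Low→R1; Med→R1; High→R1.
Novax's best replies: R0→High; R1→High; R2→Low; R3→Med; R4→Low.
Only (R1, High) has each player best-responding; Nash payoffs (6, 9).
Labs Inc.'s commitment gain: 8 − 6 = 2.

2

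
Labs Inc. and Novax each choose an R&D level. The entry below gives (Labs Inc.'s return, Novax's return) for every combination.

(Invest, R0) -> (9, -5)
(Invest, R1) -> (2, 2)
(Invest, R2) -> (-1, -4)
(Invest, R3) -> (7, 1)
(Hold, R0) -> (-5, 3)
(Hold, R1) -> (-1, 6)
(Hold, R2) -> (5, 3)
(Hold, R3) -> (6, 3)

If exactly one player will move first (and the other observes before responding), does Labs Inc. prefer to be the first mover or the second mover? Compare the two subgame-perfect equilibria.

If Labs Inc. leads: Novax's best replies are Invest→R1, Hold→R1; Labs Inc.'s induced payoffs 2, -1; outcome (Invest, R1), payoffs (2, 2).
If Novax leads: Labs Inc.'s best replies are R0→Invest, R1→Invest, R2→Hold, R3→Invest; Novax's induced payoffs -5, 2, 3, 1; outcome (Hold, R2), payoffs (5, 3).
Labs Inc. gets 2 moving first and 5 moving second, so Labs Inc. prefers to move second.

second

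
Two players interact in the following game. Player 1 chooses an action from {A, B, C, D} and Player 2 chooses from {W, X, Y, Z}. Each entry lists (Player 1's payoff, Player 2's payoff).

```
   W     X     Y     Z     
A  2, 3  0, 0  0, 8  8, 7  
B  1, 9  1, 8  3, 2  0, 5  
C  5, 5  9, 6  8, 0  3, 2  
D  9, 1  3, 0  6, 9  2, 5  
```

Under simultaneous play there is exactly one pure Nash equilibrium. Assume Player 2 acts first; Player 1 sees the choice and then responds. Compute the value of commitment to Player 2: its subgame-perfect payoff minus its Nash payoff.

1

Player 1 best-responds to each possible Player 2 move:
- W → Player 1 plays D (best of 2, 1, 5, 9); Player 2 gets 1.
- X → Player 1 plays C (best of 0, 1, 9, 3); Player 2 gets 6.
- Y → Player 1 plays C (best of 0, 3, 8, 6); Player 2 gets 0.
- Z → Player 1 plays A (best of 8, 0, 3, 2); Player 2 gets 7.
Among 1, 6, 0, 7, the best is 7 at Z. Subgame-perfect outcome: (A, Z) with payoffs (8, 7).
For the simultaneous game, intersect best replies.
Player 1's best replies: W→D; X→C; Y→C; Z→A.
Player 2's best replies: A→Y; B→W; C→X; D→Y.
The unique mutual best reply is (C, X), giving (9, 6).
Player 2's commitment gain: 7 − 6 = 1.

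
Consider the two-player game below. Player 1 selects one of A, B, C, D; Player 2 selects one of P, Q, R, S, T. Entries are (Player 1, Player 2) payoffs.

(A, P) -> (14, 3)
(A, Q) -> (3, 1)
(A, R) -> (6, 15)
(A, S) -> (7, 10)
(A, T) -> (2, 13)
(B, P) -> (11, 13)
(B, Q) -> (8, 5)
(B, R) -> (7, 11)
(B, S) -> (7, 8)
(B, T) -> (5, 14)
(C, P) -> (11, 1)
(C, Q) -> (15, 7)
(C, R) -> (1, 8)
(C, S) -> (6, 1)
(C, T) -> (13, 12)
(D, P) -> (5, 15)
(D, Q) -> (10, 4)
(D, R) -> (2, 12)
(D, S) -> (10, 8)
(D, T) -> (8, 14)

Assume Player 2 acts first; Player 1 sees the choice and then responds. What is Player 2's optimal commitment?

Solve by backward induction (Player 2 leads).
- P → Player 1 plays A (best of 14, 11, 11, 5); Player 2 gets 3.
- Q → Player 1 plays C (best of 3, 8, 15, 10); Player 2 gets 7.
- R → Player 1 plays B (best of 6, 7, 1, 2); Player 2 gets 11.
- S → Player 1 plays D (best of 7, 7, 6, 10); Player 2 gets 8.
- T → Player 1 plays C (best of 2, 5, 13, 8); Player 2 gets 12.
Player 2's induced payoffs are 3, 7, 11, 8, 12, so Player 2 commits to T. Subgame-perfect outcome: (C, T) with payoffs (13, 12).

T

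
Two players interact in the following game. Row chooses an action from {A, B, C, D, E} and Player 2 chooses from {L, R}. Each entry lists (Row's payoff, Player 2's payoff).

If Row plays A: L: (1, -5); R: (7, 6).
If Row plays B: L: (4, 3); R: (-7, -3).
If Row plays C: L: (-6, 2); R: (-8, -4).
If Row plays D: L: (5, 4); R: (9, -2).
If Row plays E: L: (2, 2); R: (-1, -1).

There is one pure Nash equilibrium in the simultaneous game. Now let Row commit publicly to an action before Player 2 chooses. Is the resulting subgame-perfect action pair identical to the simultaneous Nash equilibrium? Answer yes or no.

Backward induction with Row moving first.
- A → Player 2 plays R (best of -5, 6); Row gets 7.
- B → Player 2 plays L (best of 3, -3); Row gets 4.
- C → Player 2 plays L (best of 2, -4); Row gets -6.
- D → Player 2 plays L (best of 4, -2); Row gets 5.
- E → Player 2 plays L (best of 2, -1); Row gets 2.
Maximizing over 7, 4, -6, 5, 2, Row chooses A. Subgame-perfect outcome: (A, R) with payoffs (7, 6).
Under simultaneous play:
Row's best replies: L→D; R→D.
Player 2's best replies: A→R; B→L; C→L; D→L; E→L.
Only (D, L) has each player best-responding; Nash payoffs (5, 4).
Sequential outcome (A, R) differs from the Nash profile (D, L).

no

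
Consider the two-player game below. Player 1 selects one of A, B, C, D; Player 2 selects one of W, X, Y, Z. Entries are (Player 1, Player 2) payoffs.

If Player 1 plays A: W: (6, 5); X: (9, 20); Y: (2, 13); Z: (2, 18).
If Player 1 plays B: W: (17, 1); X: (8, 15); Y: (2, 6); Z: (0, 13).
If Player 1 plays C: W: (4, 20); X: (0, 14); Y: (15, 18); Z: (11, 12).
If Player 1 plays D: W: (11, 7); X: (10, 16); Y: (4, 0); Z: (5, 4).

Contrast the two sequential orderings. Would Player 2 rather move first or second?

If Player 1 leads: Player 2's best replies are A→X, B→X, C→W, D→X; Player 1's induced payoffs 9, 8, 4, 10; outcome (D, X), payoffs (10, 16).
If Player 2 leads: Player 1's best replies are W→B, X→D, Y→C, Z→C; Player 2's induced payoffs 1, 16, 18, 12; outcome (C, Y), payoffs (15, 18).
Player 2 gets 18 moving first and 16 moving second, so Player 2 prefers to move first.

first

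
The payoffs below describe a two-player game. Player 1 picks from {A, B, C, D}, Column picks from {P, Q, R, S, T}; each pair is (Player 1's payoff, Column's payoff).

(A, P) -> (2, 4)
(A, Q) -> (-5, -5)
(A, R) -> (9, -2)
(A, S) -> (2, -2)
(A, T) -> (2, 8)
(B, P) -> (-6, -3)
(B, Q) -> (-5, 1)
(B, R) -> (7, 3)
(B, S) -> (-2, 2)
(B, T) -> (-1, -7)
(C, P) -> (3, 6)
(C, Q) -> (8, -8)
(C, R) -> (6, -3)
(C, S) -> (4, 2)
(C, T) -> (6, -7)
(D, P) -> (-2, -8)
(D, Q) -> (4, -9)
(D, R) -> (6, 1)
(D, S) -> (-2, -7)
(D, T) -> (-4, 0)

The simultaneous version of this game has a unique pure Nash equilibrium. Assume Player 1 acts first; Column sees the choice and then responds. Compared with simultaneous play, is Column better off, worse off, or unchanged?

worse off

Solve by backward induction (Player 1 leads).
- A: BR = T, leader payoff 2.
- B: BR = R, leader payoff 7.
- C: BR = P, leader payoff 3.
- D: BR = R, leader payoff 6.
Maximizing over 2, 7, 3, 6, Player 1 chooses B. Subgame-perfect outcome: (B, R) with payoffs (7, 3).
Now find the simultaneous Nash equilibrium.
Player 1's best replies: P→C; Q→C; R→A; S→C; T→C.
Column's best replies: A→T; B→R; C→P; D→R.
The unique mutual best reply is (C, P), giving (3, 6).
Column earns 3 sequentially versus 6 at the Nash outcome: worse off.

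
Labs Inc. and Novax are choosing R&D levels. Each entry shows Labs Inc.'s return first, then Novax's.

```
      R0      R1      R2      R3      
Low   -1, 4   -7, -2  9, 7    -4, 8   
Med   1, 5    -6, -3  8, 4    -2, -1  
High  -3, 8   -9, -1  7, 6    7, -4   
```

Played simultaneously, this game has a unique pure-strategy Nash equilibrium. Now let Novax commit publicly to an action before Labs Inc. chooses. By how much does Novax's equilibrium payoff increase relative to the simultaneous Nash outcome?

2

Labs Inc. best-responds to each possible Novax move:
- R0: Labs Inc. compares -1, 1, -3 and picks Med; Novax would get 5.
- R1: Labs Inc. compares -7, -6, -9 and picks Med; Novax would get -3.
- R2: Labs Inc. compares 9, 8, 7 and picks Low; Novax would get 7.
- R3: Labs Inc. compares -4, -2, 7 and picks High; Novax would get -4.
Novax's induced payoffs are 5, -3, 7, -4, so Novax commits to R2. Subgame-perfect outcome: (Low, R2) with payoffs (9, 7).
Now find the simultaneous Nash equilibrium.
Labs Inc.'s best replies: R0→Med; R1→Med; R2→Low; R3→High.
Novax's best replies: Low→R3; Med→R0; High→R0.
The unique mutual best reply is (Med, R0), giving (1, 5).
Novax's commitment gain: 7 − 5 = 2.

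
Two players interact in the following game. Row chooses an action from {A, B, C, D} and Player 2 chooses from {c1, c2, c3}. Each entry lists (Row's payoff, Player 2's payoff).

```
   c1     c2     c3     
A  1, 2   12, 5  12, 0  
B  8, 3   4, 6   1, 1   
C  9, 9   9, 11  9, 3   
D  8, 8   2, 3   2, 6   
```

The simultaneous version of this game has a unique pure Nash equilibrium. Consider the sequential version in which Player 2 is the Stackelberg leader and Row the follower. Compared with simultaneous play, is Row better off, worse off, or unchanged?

Backward induction with Player 2 moving first.
- c1: BR = C, leader payoff 9.
- c2: BR = A, leader payoff 5.
- c3: BR = A, leader payoff 0.
Among 9, 5, 0, the best is 9 at c1. Subgame-perfect outcome: (C, c1) with payoffs (9, 9).
Now find the simultaneous Nash equilibrium.
Row's best replies: c1→C; c2→A; c3→A.
Player 2's best replies: A→c2; B→c2; C→c2; D→c1.
Only (A, c2) has each player best-responding; Nash payoffs (12, 5).
Row earns 9 sequentially versus 12 at the Nash outcome: worse off.

worse off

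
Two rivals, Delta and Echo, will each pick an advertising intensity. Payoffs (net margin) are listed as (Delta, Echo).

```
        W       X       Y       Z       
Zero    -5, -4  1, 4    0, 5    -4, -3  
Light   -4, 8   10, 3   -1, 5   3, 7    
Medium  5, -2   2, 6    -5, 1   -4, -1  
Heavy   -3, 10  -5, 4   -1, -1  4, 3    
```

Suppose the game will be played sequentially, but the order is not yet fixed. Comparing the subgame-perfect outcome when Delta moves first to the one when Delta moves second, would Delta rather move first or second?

first

If Delta leads: Echo's best replies are Zero→Y, Light→W, Medium→X, Heavy→W; Delta's induced payoffs 0, -4, 2, -3; outcome (Medium, X), payoffs (2, 6).
If Echo leads: Delta's best replies are W→Medium, X→Light, Y→Zero, Z→Heavy; Echo's induced payoffs -2, 3, 5, 3; outcome (Zero, Y), payoffs (0, 5).
Delta gets 2 moving first and 0 moving second, so Delta prefers to move first.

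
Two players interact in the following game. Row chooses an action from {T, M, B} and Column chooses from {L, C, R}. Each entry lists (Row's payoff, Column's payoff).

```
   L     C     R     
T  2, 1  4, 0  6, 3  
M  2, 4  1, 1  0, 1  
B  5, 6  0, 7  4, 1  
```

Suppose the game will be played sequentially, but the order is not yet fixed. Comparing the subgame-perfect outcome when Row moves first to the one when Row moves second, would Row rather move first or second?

If Row leads: Column's best replies are T→R, M→L, B→C; Row's induced payoffs 6, 2, 0; outcome (T, R), payoffs (6, 3).
If Column leads: Row's best replies are L→B, C→T, R→T; Column's induced payoffs 6, 0, 3; outcome (B, L), payoffs (5, 6).
Row gets 6 moving first and 5 moving second, so Row prefers to move first.

first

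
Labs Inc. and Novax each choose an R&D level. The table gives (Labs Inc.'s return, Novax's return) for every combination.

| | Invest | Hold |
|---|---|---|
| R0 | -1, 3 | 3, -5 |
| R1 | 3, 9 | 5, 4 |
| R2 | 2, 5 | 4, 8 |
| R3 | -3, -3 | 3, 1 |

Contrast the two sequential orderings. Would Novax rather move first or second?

first

If Labs Inc. leads: Novax's best replies are R0→Invest, R1→Invest, R2→Hold, R3→Hold; Labs Inc.'s induced payoffs -1, 3, 4, 3; outcome (R2, Hold), payoffs (4, 8).
If Novax leads: Labs Inc.'s best replies are Invest→R1, Hold→R1; Novax's induced payoffs 9, 4; outcome (R1, Invest), payoffs (3, 9).
Novax gets 9 moving first and 8 moving second, so Novax prefers to move first.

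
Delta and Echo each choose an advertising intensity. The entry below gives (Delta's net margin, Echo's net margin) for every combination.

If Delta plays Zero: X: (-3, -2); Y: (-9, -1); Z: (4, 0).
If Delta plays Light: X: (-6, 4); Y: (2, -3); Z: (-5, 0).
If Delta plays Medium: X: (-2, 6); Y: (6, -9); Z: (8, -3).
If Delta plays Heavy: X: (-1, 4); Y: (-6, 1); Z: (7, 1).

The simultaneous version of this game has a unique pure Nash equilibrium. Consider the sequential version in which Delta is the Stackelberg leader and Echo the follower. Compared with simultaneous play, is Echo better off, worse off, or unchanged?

Solve by backward induction (Delta leads).
- Zero → Echo plays Z (best of -2, -1, 0); Delta gets 4.
- Light → Echo plays X (best of 4, -3, 0); Delta gets -6.
- Medium → Echo plays X (best of 6, -9, -3); Delta gets -2.
- Heavy → Echo plays X (best of 4, 1, 1); Delta gets -1.
Maximizing over 4, -6, -2, -1, Delta chooses Zero. Subgame-perfect outcome: (Zero, Z) with payoffs (4, 0).
For the simultaneous game, intersect best replies.
Delta's best replies: X→Heavy; Y→Medium; Z→Medium.
Echo's best replies: Zero→Z; Light→X; Medium→X; Heavy→X.
The unique mutual best reply is (Heavy, X), giving (-1, 4).
Echo earns 0 sequentially versus 4 at the Nash outcome: worse off.

worse off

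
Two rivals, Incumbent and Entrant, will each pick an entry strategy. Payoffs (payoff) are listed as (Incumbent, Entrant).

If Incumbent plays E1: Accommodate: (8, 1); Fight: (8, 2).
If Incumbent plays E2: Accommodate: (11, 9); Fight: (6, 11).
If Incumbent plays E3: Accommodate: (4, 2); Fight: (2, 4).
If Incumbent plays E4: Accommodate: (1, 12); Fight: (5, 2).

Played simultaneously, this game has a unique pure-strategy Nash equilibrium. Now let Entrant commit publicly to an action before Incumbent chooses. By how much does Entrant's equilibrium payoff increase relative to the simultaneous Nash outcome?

7

Solve by backward induction (Entrant leads).
- Accommodate → Incumbent plays E2 (best of 8, 11, 4, 1); Entrant gets 9.
- Fight → Incumbent plays E1 (best of 8, 6, 2, 5); Entrant gets 2.
Entrant's induced payoffs are 9, 2, so Entrant commits to Accommodate. Subgame-perfect outcome: (E2, Accommodate) with payoffs (11, 9).
Now find the simultaneous Nash equilibrium.
Incumbent's best replies: Accommodate→E2; Fight→E1.
Entrant's best replies: E1→Fight; E2→Fight; E3→Fight; E4→Accommodate.
The unique mutual best reply is (E1, Fight), giving (8, 2).
Entrant's commitment gain: 9 − 2 = 7.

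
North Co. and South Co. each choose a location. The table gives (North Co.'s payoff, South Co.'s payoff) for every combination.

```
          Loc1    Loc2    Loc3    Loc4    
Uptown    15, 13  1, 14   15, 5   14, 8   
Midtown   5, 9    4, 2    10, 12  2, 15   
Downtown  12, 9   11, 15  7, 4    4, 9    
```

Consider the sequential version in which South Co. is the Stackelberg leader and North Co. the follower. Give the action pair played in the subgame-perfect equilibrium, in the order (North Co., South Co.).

Work backward from North Co.'s decision.
- Loc1 → North Co. plays Uptown (best of 15, 5, 12); South Co. gets 13.
- Loc2 → North Co. plays Downtown (best of 1, 4, 11); South Co. gets 15.
- Loc3 → North Co. plays Uptown (best of 15, 10, 7); South Co. gets 5.
- Loc4 → North Co. plays Uptown (best of 14, 2, 4); South Co. gets 8.
Maximizing over 13, 15, 5, 8, South Co. chooses Loc2. Subgame-perfect outcome: (Downtown, Loc2) with payoffs (11, 15).

(Downtown, Loc2)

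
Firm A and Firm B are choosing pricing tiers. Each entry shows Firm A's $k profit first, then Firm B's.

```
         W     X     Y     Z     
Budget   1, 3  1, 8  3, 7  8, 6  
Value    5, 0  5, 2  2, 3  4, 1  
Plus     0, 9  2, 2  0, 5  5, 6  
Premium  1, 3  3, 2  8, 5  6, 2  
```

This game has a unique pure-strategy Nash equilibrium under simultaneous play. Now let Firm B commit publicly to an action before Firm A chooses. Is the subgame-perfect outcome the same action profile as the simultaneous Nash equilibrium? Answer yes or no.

no

Solve by backward induction (Firm B leads).
- W: Firm A compares 1, 5, 0, 1 and picks Value; Firm B would get 0.
- X: Firm A compares 1, 5, 2, 3 and picks Value; Firm B would get 2.
- Y: Firm A compares 3, 2, 0, 8 and picks Premium; Firm B would get 5.
- Z: Firm A compares 8, 4, 5, 6 and picks Budget; Firm B would get 6.
Maximizing over 0, 2, 5, 6, Firm B chooses Z. Subgame-perfect outcome: (Budget, Z) with payoffs (8, 6).
For the simultaneous game, intersect best replies.
Firm A's best replies: W→Value; X→Value; Y→Premium; Z→Budget.
Firm B's best replies: Budget→X; Value→Y; Plus→W; Premium→Y.
The unique mutual best reply is (Premium, Y), giving (8, 5).
Sequential outcome (Budget, Z) differs from the Nash profile (Premium, Y).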